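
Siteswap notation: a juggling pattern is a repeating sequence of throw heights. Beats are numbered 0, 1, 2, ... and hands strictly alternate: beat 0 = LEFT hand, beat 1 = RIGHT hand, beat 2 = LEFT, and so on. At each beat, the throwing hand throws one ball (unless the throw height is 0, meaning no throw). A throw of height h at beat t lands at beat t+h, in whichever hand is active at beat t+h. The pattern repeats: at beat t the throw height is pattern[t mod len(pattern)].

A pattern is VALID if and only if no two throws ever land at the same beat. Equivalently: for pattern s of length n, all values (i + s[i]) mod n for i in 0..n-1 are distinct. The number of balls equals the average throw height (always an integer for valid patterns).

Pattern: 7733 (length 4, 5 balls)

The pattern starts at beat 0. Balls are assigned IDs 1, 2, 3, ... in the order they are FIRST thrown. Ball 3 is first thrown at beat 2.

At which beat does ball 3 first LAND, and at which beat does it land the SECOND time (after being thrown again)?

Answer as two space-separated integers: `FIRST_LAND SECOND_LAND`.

Answer: 5 12

Derivation:
Beat 0 (L): throw ball1 h=7 -> lands@7:R; in-air after throw: [b1@7:R]
Beat 1 (R): throw ball2 h=7 -> lands@8:L; in-air after throw: [b1@7:R b2@8:L]
Beat 2 (L): throw ball3 h=3 -> lands@5:R; in-air after throw: [b3@5:R b1@7:R b2@8:L]
Beat 3 (R): throw ball4 h=3 -> lands@6:L; in-air after throw: [b3@5:R b4@6:L b1@7:R b2@8:L]
Beat 4 (L): throw ball5 h=7 -> lands@11:R; in-air after throw: [b3@5:R b4@6:L b1@7:R b2@8:L b5@11:R]
Beat 5 (R): throw ball3 h=7 -> lands@12:L; in-air after throw: [b4@6:L b1@7:R b2@8:L b5@11:R b3@12:L]
Beat 6 (L): throw ball4 h=3 -> lands@9:R; in-air after throw: [b1@7:R b2@8:L b4@9:R b5@11:R b3@12:L]
Beat 7 (R): throw ball1 h=3 -> lands@10:L; in-air after throw: [b2@8:L b4@9:R b1@10:L b5@11:R b3@12:L]
Beat 8 (L): throw ball2 h=7 -> lands@15:R; in-air after throw: [b4@9:R b1@10:L b5@11:R b3@12:L b2@15:R]
Beat 9 (R): throw ball4 h=7 -> lands@16:L; in-air after throw: [b1@10:L b5@11:R b3@12:L b2@15:R b4@16:L]
Beat 10 (L): throw ball1 h=3 -> lands@13:R; in-air after throw: [b5@11:R b3@12:L b1@13:R b2@15:R b4@16:L]
Beat 11 (R): throw ball5 h=3 -> lands@14:L; in-air after throw: [b3@12:L b1@13:R b5@14:L b2@15:R b4@16:L]
Beat 12 (L): throw ball3 h=7 -> lands@19:R; in-air after throw: [b1@13:R b5@14:L b2@15:R b4@16:L b3@19:R]
Ball 3: thrown@2 h=3 -> first land @5; rethrown@5 h=7 -> second land @12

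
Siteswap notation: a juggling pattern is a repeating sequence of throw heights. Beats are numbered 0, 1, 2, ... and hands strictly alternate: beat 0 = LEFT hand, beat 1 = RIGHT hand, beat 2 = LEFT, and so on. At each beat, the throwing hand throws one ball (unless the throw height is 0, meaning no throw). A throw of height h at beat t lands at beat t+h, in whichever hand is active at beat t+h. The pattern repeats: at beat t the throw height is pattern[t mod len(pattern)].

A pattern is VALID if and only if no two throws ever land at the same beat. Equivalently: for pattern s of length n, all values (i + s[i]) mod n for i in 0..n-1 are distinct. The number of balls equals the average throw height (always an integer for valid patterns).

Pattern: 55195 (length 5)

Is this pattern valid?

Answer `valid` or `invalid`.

i=0: (i + s[i]) mod n = (0 + 5) mod 5 = 0
i=1: (i + s[i]) mod n = (1 + 5) mod 5 = 1
i=2: (i + s[i]) mod n = (2 + 1) mod 5 = 3
i=3: (i + s[i]) mod n = (3 + 9) mod 5 = 2
i=4: (i + s[i]) mod n = (4 + 5) mod 5 = 4
Residues: [0, 1, 3, 2, 4], distinct: True

Answer: valid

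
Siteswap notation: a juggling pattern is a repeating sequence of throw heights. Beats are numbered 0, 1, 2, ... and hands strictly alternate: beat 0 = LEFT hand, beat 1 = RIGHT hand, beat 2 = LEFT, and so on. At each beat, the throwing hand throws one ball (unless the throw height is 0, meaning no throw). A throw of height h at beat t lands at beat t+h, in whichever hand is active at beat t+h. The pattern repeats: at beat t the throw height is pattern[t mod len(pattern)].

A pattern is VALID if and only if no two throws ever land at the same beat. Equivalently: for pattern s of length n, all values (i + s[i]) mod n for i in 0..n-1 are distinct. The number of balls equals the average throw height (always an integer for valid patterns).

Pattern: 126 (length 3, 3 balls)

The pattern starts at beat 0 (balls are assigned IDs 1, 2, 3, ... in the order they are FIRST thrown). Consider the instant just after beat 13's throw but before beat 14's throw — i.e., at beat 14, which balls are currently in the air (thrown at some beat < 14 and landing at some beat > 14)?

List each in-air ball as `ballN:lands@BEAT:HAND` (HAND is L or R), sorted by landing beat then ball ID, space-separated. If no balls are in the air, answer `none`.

Answer: ball1:lands@15:R ball3:lands@17:R

Derivation:
Beat 0 (L): throw ball1 h=1 -> lands@1:R; in-air after throw: [b1@1:R]
Beat 1 (R): throw ball1 h=2 -> lands@3:R; in-air after throw: [b1@3:R]
Beat 2 (L): throw ball2 h=6 -> lands@8:L; in-air after throw: [b1@3:R b2@8:L]
Beat 3 (R): throw ball1 h=1 -> lands@4:L; in-air after throw: [b1@4:L b2@8:L]
Beat 4 (L): throw ball1 h=2 -> lands@6:L; in-air after throw: [b1@6:L b2@8:L]
Beat 5 (R): throw ball3 h=6 -> lands@11:R; in-air after throw: [b1@6:L b2@8:L b3@11:R]
Beat 6 (L): throw ball1 h=1 -> lands@7:R; in-air after throw: [b1@7:R b2@8:L b3@11:R]
Beat 7 (R): throw ball1 h=2 -> lands@9:R; in-air after throw: [b2@8:L b1@9:R b3@11:R]
Beat 8 (L): throw ball2 h=6 -> lands@14:L; in-air after throw: [b1@9:R b3@11:R b2@14:L]
Beat 9 (R): throw ball1 h=1 -> lands@10:L; in-air after throw: [b1@10:L b3@11:R b2@14:L]
Beat 10 (L): throw ball1 h=2 -> lands@12:L; in-air after throw: [b3@11:R b1@12:L b2@14:L]
Beat 11 (R): throw ball3 h=6 -> lands@17:R; in-air after throw: [b1@12:L b2@14:L b3@17:R]
Beat 12 (L): throw ball1 h=1 -> lands@13:R; in-air after throw: [b1@13:R b2@14:L b3@17:R]
Beat 13 (R): throw ball1 h=2 -> lands@15:R; in-air after throw: [b2@14:L b1@15:R b3@17:R]
Beat 14 (L): throw ball2 h=6 -> lands@20:L; in-air after throw: [b1@15:R b3@17:R b2@20:L]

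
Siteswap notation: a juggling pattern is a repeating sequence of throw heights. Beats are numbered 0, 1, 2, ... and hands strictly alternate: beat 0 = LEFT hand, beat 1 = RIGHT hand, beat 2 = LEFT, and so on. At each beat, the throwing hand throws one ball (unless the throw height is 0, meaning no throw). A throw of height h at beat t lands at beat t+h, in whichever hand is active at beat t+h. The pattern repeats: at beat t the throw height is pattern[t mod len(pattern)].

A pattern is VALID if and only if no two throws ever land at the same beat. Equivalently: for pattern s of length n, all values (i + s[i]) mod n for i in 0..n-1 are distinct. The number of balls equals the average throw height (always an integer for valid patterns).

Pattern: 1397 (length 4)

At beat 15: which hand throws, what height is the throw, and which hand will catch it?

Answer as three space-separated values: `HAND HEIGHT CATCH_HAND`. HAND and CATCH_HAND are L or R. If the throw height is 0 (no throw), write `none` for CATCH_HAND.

Beat 15: 15 mod 2 = 1, so hand = R
Throw height = pattern[15 mod 4] = pattern[3] = 7
Lands at beat 15+7=22, 22 mod 2 = 0, so catch hand = L

Answer: R 7 L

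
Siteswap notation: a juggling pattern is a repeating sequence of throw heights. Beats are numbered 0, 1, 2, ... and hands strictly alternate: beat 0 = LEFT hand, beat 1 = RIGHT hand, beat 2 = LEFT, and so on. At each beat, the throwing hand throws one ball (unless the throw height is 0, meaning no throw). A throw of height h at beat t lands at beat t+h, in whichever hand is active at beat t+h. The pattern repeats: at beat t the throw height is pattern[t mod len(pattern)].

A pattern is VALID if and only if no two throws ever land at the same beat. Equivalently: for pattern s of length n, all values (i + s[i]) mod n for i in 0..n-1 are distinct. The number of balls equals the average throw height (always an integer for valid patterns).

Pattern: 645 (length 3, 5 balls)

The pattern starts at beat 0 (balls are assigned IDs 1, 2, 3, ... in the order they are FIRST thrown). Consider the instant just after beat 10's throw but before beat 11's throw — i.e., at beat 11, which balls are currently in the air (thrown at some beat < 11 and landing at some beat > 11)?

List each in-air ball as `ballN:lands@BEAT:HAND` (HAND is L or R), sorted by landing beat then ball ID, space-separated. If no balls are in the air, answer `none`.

Answer: ball1:lands@12:L ball5:lands@13:R ball2:lands@14:L ball4:lands@15:R

Derivation:
Beat 0 (L): throw ball1 h=6 -> lands@6:L; in-air after throw: [b1@6:L]
Beat 1 (R): throw ball2 h=4 -> lands@5:R; in-air after throw: [b2@5:R b1@6:L]
Beat 2 (L): throw ball3 h=5 -> lands@7:R; in-air after throw: [b2@5:R b1@6:L b3@7:R]
Beat 3 (R): throw ball4 h=6 -> lands@9:R; in-air after throw: [b2@5:R b1@6:L b3@7:R b4@9:R]
Beat 4 (L): throw ball5 h=4 -> lands@8:L; in-air after throw: [b2@5:R b1@6:L b3@7:R b5@8:L b4@9:R]
Beat 5 (R): throw ball2 h=5 -> lands@10:L; in-air after throw: [b1@6:L b3@7:R b5@8:L b4@9:R b2@10:L]
Beat 6 (L): throw ball1 h=6 -> lands@12:L; in-air after throw: [b3@7:R b5@8:L b4@9:R b2@10:L b1@12:L]
Beat 7 (R): throw ball3 h=4 -> lands@11:R; in-air after throw: [b5@8:L b4@9:R b2@10:L b3@11:R b1@12:L]
Beat 8 (L): throw ball5 h=5 -> lands@13:R; in-air after throw: [b4@9:R b2@10:L b3@11:R b1@12:L b5@13:R]
Beat 9 (R): throw ball4 h=6 -> lands@15:R; in-air after throw: [b2@10:L b3@11:R b1@12:L b5@13:R b4@15:R]
Beat 10 (L): throw ball2 h=4 -> lands@14:L; in-air after throw: [b3@11:R b1@12:L b5@13:R b2@14:L b4@15:R]
Beat 11 (R): throw ball3 h=5 -> lands@16:L; in-air after throw: [b1@12:L b5@13:R b2@14:L b4@15:R b3@16:L]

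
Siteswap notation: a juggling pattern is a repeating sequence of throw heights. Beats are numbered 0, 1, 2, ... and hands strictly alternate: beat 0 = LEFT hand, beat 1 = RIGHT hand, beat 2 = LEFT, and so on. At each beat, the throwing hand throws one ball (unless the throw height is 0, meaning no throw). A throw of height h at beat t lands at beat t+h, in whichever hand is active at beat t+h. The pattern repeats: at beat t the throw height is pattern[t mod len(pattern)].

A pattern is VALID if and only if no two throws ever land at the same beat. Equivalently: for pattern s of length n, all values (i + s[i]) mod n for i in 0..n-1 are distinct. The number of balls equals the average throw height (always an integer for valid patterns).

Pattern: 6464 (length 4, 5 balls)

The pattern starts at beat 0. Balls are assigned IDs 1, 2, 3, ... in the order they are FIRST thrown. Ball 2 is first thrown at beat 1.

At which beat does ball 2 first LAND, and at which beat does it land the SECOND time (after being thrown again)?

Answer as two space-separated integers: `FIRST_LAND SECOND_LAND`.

Answer: 5 9

Derivation:
Beat 0 (L): throw ball1 h=6 -> lands@6:L; in-air after throw: [b1@6:L]
Beat 1 (R): throw ball2 h=4 -> lands@5:R; in-air after throw: [b2@5:R b1@6:L]
Beat 2 (L): throw ball3 h=6 -> lands@8:L; in-air after throw: [b2@5:R b1@6:L b3@8:L]
Beat 3 (R): throw ball4 h=4 -> lands@7:R; in-air after throw: [b2@5:R b1@6:L b4@7:R b3@8:L]
Beat 4 (L): throw ball5 h=6 -> lands@10:L; in-air after throw: [b2@5:R b1@6:L b4@7:R b3@8:L b5@10:L]
Beat 5 (R): throw ball2 h=4 -> lands@9:R; in-air after throw: [b1@6:L b4@7:R b3@8:L b2@9:R b5@10:L]
Beat 6 (L): throw ball1 h=6 -> lands@12:L; in-air after throw: [b4@7:R b3@8:L b2@9:R b5@10:L b1@12:L]
Beat 7 (R): throw ball4 h=4 -> lands@11:R; in-air after throw: [b3@8:L b2@9:R b5@10:L b4@11:R b1@12:L]
Beat 8 (L): throw ball3 h=6 -> lands@14:L; in-air after throw: [b2@9:R b5@10:L b4@11:R b1@12:L b3@14:L]
Beat 9 (R): throw ball2 h=4 -> lands@13:R; in-air after throw: [b5@10:L b4@11:R b1@12:L b2@13:R b3@14:L]
Ball 2: thrown@1 h=4 -> first land @5; rethrown@5 h=4 -> second land @9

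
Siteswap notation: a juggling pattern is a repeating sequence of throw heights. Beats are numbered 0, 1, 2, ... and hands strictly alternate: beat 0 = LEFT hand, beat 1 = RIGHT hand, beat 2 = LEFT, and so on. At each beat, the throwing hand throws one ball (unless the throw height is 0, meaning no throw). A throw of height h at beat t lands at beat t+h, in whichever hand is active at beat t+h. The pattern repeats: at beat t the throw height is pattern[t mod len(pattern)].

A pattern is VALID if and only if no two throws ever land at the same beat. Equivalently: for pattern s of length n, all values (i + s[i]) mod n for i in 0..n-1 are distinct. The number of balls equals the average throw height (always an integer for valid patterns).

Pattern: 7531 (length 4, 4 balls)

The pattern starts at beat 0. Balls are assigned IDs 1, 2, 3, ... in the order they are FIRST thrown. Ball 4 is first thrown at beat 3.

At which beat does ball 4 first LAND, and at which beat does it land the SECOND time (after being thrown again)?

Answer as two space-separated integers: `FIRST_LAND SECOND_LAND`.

Beat 0 (L): throw ball1 h=7 -> lands@7:R; in-air after throw: [b1@7:R]
Beat 1 (R): throw ball2 h=5 -> lands@6:L; in-air after throw: [b2@6:L b1@7:R]
Beat 2 (L): throw ball3 h=3 -> lands@5:R; in-air after throw: [b3@5:R b2@6:L b1@7:R]
Beat 3 (R): throw ball4 h=1 -> lands@4:L; in-air after throw: [b4@4:L b3@5:R b2@6:L b1@7:R]
Beat 4 (L): throw ball4 h=7 -> lands@11:R; in-air after throw: [b3@5:R b2@6:L b1@7:R b4@11:R]
Beat 5 (R): throw ball3 h=5 -> lands@10:L; in-air after throw: [b2@6:L b1@7:R b3@10:L b4@11:R]
Beat 6 (L): throw ball2 h=3 -> lands@9:R; in-air after throw: [b1@7:R b2@9:R b3@10:L b4@11:R]
Beat 7 (R): throw ball1 h=1 -> lands@8:L; in-air after throw: [b1@8:L b2@9:R b3@10:L b4@11:R]
Beat 8 (L): throw ball1 h=7 -> lands@15:R; in-air after throw: [b2@9:R b3@10:L b4@11:R b1@15:R]
Beat 9 (R): throw ball2 h=5 -> lands@14:L; in-air after throw: [b3@10:L b4@11:R b2@14:L b1@15:R]
Beat 10 (L): throw ball3 h=3 -> lands@13:R; in-air after throw: [b4@11:R b3@13:R b2@14:L b1@15:R]
Beat 11 (R): throw ball4 h=1 -> lands@12:L; in-air after throw: [b4@12:L b3@13:R b2@14:L b1@15:R]
Ball 4: thrown@3 h=1 -> first land @4; rethrown@4 h=7 -> second land @11

Answer: 4 11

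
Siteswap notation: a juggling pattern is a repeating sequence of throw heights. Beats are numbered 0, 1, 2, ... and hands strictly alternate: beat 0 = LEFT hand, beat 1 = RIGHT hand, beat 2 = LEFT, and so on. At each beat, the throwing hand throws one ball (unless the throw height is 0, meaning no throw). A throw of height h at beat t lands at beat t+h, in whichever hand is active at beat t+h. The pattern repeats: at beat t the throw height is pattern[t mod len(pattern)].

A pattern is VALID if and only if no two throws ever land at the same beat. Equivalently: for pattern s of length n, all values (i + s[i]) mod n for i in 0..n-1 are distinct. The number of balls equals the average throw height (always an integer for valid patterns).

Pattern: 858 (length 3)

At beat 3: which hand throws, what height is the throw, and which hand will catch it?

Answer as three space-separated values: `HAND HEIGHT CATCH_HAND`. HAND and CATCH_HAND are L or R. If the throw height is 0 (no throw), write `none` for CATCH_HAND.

Beat 3: 3 mod 2 = 1, so hand = R
Throw height = pattern[3 mod 3] = pattern[0] = 8
Lands at beat 3+8=11, 11 mod 2 = 1, so catch hand = R

Answer: R 8 R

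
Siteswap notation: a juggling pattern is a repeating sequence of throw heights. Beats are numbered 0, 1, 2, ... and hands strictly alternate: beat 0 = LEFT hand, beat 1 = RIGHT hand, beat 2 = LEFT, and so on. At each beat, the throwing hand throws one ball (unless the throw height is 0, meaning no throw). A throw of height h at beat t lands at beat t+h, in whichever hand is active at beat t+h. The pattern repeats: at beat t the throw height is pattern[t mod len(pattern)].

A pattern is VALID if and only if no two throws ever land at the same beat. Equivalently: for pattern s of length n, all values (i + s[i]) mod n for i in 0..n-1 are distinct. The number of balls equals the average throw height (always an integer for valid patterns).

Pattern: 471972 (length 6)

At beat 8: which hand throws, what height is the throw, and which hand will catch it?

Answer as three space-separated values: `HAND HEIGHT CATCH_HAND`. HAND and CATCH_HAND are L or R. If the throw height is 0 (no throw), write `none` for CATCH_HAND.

Beat 8: 8 mod 2 = 0, so hand = L
Throw height = pattern[8 mod 6] = pattern[2] = 1
Lands at beat 8+1=9, 9 mod 2 = 1, so catch hand = R

Answer: L 1 R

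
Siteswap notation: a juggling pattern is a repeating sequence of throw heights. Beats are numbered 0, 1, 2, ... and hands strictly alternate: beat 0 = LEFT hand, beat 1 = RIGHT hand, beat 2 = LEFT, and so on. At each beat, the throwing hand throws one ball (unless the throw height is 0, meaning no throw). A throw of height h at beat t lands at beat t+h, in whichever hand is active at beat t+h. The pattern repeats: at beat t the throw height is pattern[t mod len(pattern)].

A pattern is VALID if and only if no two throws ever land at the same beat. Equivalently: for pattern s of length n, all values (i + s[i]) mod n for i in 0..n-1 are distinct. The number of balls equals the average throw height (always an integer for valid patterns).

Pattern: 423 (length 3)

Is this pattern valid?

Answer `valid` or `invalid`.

i=0: (i + s[i]) mod n = (0 + 4) mod 3 = 1
i=1: (i + s[i]) mod n = (1 + 2) mod 3 = 0
i=2: (i + s[i]) mod n = (2 + 3) mod 3 = 2
Residues: [1, 0, 2], distinct: True

Answer: valid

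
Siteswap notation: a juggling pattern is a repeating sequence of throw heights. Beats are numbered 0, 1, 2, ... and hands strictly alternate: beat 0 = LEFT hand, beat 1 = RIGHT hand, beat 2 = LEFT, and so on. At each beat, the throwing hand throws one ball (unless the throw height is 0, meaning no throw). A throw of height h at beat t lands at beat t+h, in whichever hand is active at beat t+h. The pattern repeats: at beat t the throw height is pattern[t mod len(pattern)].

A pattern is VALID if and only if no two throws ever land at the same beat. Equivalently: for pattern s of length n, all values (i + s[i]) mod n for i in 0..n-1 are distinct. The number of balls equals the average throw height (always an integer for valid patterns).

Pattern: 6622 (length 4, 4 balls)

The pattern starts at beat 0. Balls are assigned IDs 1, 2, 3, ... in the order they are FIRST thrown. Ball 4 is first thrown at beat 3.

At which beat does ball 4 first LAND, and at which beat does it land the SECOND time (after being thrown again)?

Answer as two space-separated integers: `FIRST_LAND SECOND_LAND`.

Beat 0 (L): throw ball1 h=6 -> lands@6:L; in-air after throw: [b1@6:L]
Beat 1 (R): throw ball2 h=6 -> lands@7:R; in-air after throw: [b1@6:L b2@7:R]
Beat 2 (L): throw ball3 h=2 -> lands@4:L; in-air after throw: [b3@4:L b1@6:L b2@7:R]
Beat 3 (R): throw ball4 h=2 -> lands@5:R; in-air after throw: [b3@4:L b4@5:R b1@6:L b2@7:R]
Beat 4 (L): throw ball3 h=6 -> lands@10:L; in-air after throw: [b4@5:R b1@6:L b2@7:R b3@10:L]
Beat 5 (R): throw ball4 h=6 -> lands@11:R; in-air after throw: [b1@6:L b2@7:R b3@10:L b4@11:R]
Beat 6 (L): throw ball1 h=2 -> lands@8:L; in-air after throw: [b2@7:R b1@8:L b3@10:L b4@11:R]
Beat 7 (R): throw ball2 h=2 -> lands@9:R; in-air after throw: [b1@8:L b2@9:R b3@10:L b4@11:R]
Beat 8 (L): throw ball1 h=6 -> lands@14:L; in-air after throw: [b2@9:R b3@10:L b4@11:R b1@14:L]
Beat 9 (R): throw ball2 h=6 -> lands@15:R; in-air after throw: [b3@10:L b4@11:R b1@14:L b2@15:R]
Beat 10 (L): throw ball3 h=2 -> lands@12:L; in-air after throw: [b4@11:R b3@12:L b1@14:L b2@15:R]
Beat 11 (R): throw ball4 h=2 -> lands@13:R; in-air after throw: [b3@12:L b4@13:R b1@14:L b2@15:R]
Ball 4: thrown@3 h=2 -> first land @5; rethrown@5 h=6 -> second land @11

Answer: 5 11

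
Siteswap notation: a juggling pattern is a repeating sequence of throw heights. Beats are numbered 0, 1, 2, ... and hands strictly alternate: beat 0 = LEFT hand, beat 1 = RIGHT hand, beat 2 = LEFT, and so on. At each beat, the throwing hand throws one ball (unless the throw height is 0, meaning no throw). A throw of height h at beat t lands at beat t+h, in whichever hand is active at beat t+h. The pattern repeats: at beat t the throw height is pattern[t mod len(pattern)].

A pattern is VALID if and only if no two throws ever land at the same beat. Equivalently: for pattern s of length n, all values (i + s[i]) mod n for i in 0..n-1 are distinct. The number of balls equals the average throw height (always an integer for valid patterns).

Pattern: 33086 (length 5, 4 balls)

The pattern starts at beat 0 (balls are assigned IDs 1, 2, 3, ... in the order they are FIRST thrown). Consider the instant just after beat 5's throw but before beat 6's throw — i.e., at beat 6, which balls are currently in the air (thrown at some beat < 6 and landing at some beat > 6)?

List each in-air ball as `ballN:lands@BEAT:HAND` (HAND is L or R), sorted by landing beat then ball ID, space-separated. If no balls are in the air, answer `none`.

Answer: ball3:lands@8:L ball2:lands@10:L ball1:lands@11:R

Derivation:
Beat 0 (L): throw ball1 h=3 -> lands@3:R; in-air after throw: [b1@3:R]
Beat 1 (R): throw ball2 h=3 -> lands@4:L; in-air after throw: [b1@3:R b2@4:L]
Beat 3 (R): throw ball1 h=8 -> lands@11:R; in-air after throw: [b2@4:L b1@11:R]
Beat 4 (L): throw ball2 h=6 -> lands@10:L; in-air after throw: [b2@10:L b1@11:R]
Beat 5 (R): throw ball3 h=3 -> lands@8:L; in-air after throw: [b3@8:L b2@10:L b1@11:R]
Beat 6 (L): throw ball4 h=3 -> lands@9:R; in-air after throw: [b3@8:L b4@9:R b2@10:L b1@11:R]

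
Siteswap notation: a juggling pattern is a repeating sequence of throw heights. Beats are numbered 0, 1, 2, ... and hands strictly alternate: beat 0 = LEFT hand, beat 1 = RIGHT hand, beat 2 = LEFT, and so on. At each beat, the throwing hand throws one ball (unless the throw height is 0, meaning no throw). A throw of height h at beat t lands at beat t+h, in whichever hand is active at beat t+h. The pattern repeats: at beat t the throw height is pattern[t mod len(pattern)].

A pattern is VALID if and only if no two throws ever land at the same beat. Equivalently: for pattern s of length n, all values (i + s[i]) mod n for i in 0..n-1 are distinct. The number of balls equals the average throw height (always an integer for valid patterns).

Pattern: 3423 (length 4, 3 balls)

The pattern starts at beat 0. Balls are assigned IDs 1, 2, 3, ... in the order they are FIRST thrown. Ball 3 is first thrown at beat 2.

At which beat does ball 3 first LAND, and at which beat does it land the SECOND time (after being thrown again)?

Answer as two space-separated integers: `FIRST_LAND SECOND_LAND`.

Beat 0 (L): throw ball1 h=3 -> lands@3:R; in-air after throw: [b1@3:R]
Beat 1 (R): throw ball2 h=4 -> lands@5:R; in-air after throw: [b1@3:R b2@5:R]
Beat 2 (L): throw ball3 h=2 -> lands@4:L; in-air after throw: [b1@3:R b3@4:L b2@5:R]
Beat 3 (R): throw ball1 h=3 -> lands@6:L; in-air after throw: [b3@4:L b2@5:R b1@6:L]
Beat 4 (L): throw ball3 h=3 -> lands@7:R; in-air after throw: [b2@5:R b1@6:L b3@7:R]
Beat 5 (R): throw ball2 h=4 -> lands@9:R; in-air after throw: [b1@6:L b3@7:R b2@9:R]
Beat 6 (L): throw ball1 h=2 -> lands@8:L; in-air after throw: [b3@7:R b1@8:L b2@9:R]
Beat 7 (R): throw ball3 h=3 -> lands@10:L; in-air after throw: [b1@8:L b2@9:R b3@10:L]
Ball 3: thrown@2 h=2 -> first land @4; rethrown@4 h=3 -> second land @7

Answer: 4 7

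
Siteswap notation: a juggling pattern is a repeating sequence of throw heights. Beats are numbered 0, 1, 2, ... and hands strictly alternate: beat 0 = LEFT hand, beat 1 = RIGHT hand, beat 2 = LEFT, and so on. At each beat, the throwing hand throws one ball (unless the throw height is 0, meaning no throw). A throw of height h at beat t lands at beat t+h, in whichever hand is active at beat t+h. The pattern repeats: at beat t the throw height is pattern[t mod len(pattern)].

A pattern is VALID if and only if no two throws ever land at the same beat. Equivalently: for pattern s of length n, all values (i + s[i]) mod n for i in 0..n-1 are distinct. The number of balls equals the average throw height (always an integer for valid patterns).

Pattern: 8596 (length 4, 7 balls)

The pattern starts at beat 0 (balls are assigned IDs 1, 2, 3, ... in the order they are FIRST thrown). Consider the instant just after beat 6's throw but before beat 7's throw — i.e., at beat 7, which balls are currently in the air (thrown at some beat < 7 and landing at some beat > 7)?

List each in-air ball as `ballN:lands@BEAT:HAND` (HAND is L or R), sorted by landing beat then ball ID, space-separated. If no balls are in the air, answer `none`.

Beat 0 (L): throw ball1 h=8 -> lands@8:L; in-air after throw: [b1@8:L]
Beat 1 (R): throw ball2 h=5 -> lands@6:L; in-air after throw: [b2@6:L b1@8:L]
Beat 2 (L): throw ball3 h=9 -> lands@11:R; in-air after throw: [b2@6:L b1@8:L b3@11:R]
Beat 3 (R): throw ball4 h=6 -> lands@9:R; in-air after throw: [b2@6:L b1@8:L b4@9:R b3@11:R]
Beat 4 (L): throw ball5 h=8 -> lands@12:L; in-air after throw: [b2@6:L b1@8:L b4@9:R b3@11:R b5@12:L]
Beat 5 (R): throw ball6 h=5 -> lands@10:L; in-air after throw: [b2@6:L b1@8:L b4@9:R b6@10:L b3@11:R b5@12:L]
Beat 6 (L): throw ball2 h=9 -> lands@15:R; in-air after throw: [b1@8:L b4@9:R b6@10:L b3@11:R b5@12:L b2@15:R]
Beat 7 (R): throw ball7 h=6 -> lands@13:R; in-air after throw: [b1@8:L b4@9:R b6@10:L b3@11:R b5@12:L b7@13:R b2@15:R]

Answer: ball1:lands@8:L ball4:lands@9:R ball6:lands@10:L ball3:lands@11:R ball5:lands@12:L ball2:lands@15:R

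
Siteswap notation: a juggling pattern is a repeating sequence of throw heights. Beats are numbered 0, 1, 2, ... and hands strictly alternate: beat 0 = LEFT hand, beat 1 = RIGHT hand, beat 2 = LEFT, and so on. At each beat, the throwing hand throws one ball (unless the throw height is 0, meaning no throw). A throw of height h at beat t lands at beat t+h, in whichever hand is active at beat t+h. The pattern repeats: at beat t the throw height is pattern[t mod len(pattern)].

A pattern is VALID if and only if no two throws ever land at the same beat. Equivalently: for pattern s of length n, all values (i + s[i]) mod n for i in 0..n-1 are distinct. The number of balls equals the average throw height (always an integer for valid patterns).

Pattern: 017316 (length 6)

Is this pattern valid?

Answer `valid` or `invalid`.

i=0: (i + s[i]) mod n = (0 + 0) mod 6 = 0
i=1: (i + s[i]) mod n = (1 + 1) mod 6 = 2
i=2: (i + s[i]) mod n = (2 + 7) mod 6 = 3
i=3: (i + s[i]) mod n = (3 + 3) mod 6 = 0
i=4: (i + s[i]) mod n = (4 + 1) mod 6 = 5
i=5: (i + s[i]) mod n = (5 + 6) mod 6 = 5
Residues: [0, 2, 3, 0, 5, 5], distinct: False

Answer: invalid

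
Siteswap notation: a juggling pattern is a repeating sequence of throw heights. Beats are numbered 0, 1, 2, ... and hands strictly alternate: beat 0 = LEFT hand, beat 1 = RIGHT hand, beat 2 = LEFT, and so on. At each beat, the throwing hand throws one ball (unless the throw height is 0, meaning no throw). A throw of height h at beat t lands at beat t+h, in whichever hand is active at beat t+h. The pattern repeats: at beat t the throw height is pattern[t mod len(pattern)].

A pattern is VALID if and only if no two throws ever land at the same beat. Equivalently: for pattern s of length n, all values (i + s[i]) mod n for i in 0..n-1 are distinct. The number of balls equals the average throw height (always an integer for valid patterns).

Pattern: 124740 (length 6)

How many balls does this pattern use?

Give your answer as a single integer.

Pattern = [1, 2, 4, 7, 4, 0], length n = 6
  position 0: throw height = 1, running sum = 1
  position 1: throw height = 2, running sum = 3
  position 2: throw height = 4, running sum = 7
  position 3: throw height = 7, running sum = 14
  position 4: throw height = 4, running sum = 18
  position 5: throw height = 0, running sum = 18
Total sum = 18; balls = sum / n = 18 / 6 = 3

Answer: 3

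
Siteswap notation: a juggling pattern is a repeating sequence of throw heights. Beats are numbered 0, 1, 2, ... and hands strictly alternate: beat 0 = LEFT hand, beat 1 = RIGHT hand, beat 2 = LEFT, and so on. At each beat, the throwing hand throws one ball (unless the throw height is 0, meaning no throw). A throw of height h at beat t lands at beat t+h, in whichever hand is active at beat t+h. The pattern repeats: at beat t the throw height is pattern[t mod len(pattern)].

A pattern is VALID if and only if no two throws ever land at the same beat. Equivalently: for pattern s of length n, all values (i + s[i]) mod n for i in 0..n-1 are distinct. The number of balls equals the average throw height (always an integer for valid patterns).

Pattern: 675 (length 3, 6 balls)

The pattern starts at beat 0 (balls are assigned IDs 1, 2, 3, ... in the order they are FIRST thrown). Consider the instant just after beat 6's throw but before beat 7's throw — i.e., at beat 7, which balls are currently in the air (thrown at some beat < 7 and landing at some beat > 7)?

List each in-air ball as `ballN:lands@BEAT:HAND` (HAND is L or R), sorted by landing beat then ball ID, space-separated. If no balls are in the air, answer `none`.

Answer: ball2:lands@8:L ball4:lands@9:R ball6:lands@10:L ball5:lands@11:R ball1:lands@12:L

Derivation:
Beat 0 (L): throw ball1 h=6 -> lands@6:L; in-air after throw: [b1@6:L]
Beat 1 (R): throw ball2 h=7 -> lands@8:L; in-air after throw: [b1@6:L b2@8:L]
Beat 2 (L): throw ball3 h=5 -> lands@7:R; in-air after throw: [b1@6:L b3@7:R b2@8:L]
Beat 3 (R): throw ball4 h=6 -> lands@9:R; in-air after throw: [b1@6:L b3@7:R b2@8:L b4@9:R]
Beat 4 (L): throw ball5 h=7 -> lands@11:R; in-air after throw: [b1@6:L b3@7:R b2@8:L b4@9:R b5@11:R]
Beat 5 (R): throw ball6 h=5 -> lands@10:L; in-air after throw: [b1@6:L b3@7:R b2@8:L b4@9:R b6@10:L b5@11:R]
Beat 6 (L): throw ball1 h=6 -> lands@12:L; in-air after throw: [b3@7:R b2@8:L b4@9:R b6@10:L b5@11:R b1@12:L]
Beat 7 (R): throw ball3 h=7 -> lands@14:L; in-air after throw: [b2@8:L b4@9:R b6@10:L b5@11:R b1@12:L b3@14:L]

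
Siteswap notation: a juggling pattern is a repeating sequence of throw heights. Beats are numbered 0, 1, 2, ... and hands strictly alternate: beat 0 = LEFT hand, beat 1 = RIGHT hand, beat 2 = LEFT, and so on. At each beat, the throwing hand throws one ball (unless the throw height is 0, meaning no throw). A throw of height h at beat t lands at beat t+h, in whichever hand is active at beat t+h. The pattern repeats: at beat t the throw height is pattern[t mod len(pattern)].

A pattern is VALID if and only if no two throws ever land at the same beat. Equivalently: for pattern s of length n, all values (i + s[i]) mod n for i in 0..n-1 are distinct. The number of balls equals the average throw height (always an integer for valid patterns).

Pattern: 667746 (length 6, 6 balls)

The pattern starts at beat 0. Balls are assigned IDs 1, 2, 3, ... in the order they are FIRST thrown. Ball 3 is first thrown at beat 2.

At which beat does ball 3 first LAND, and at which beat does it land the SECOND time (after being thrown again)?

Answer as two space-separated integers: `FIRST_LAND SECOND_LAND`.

Beat 0 (L): throw ball1 h=6 -> lands@6:L; in-air after throw: [b1@6:L]
Beat 1 (R): throw ball2 h=6 -> lands@7:R; in-air after throw: [b1@6:L b2@7:R]
Beat 2 (L): throw ball3 h=7 -> lands@9:R; in-air after throw: [b1@6:L b2@7:R b3@9:R]
Beat 3 (R): throw ball4 h=7 -> lands@10:L; in-air after throw: [b1@6:L b2@7:R b3@9:R b4@10:L]
Beat 4 (L): throw ball5 h=4 -> lands@8:L; in-air after throw: [b1@6:L b2@7:R b5@8:L b3@9:R b4@10:L]
Beat 5 (R): throw ball6 h=6 -> lands@11:R; in-air after throw: [b1@6:L b2@7:R b5@8:L b3@9:R b4@10:L b6@11:R]
Beat 6 (L): throw ball1 h=6 -> lands@12:L; in-air after throw: [b2@7:R b5@8:L b3@9:R b4@10:L b6@11:R b1@12:L]
Beat 7 (R): throw ball2 h=6 -> lands@13:R; in-air after throw: [b5@8:L b3@9:R b4@10:L b6@11:R b1@12:L b2@13:R]
Beat 8 (L): throw ball5 h=7 -> lands@15:R; in-air after throw: [b3@9:R b4@10:L b6@11:R b1@12:L b2@13:R b5@15:R]
Beat 9 (R): throw ball3 h=7 -> lands@16:L; in-air after throw: [b4@10:L b6@11:R b1@12:L b2@13:R b5@15:R b3@16:L]
Beat 10 (L): throw ball4 h=4 -> lands@14:L; in-air after throw: [b6@11:R b1@12:L b2@13:R b4@14:L b5@15:R b3@16:L]
Beat 11 (R): throw ball6 h=6 -> lands@17:R; in-air after throw: [b1@12:L b2@13:R b4@14:L b5@15:R b3@16:L b6@17:R]
Beat 12 (L): throw ball1 h=6 -> lands@18:L; in-air after throw: [b2@13:R b4@14:L b5@15:R b3@16:L b6@17:R b1@18:L]
Beat 13 (R): throw ball2 h=6 -> lands@19:R; in-air after throw: [b4@14:L b5@15:R b3@16:L b6@17:R b1@18:L b2@19:R]
Beat 14 (L): throw ball4 h=7 -> lands@21:R; in-air after throw: [b5@15:R b3@16:L b6@17:R b1@18:L b2@19:R b4@21:R]
Beat 15 (R): throw ball5 h=7 -> lands@22:L; in-air after throw: [b3@16:L b6@17:R b1@18:L b2@19:R b4@21:R b5@22:L]
Beat 16 (L): throw ball3 h=4 -> lands@20:L; in-air after throw: [b6@17:R b1@18:L b2@19:R b3@20:L b4@21:R b5@22:L]
Ball 3: thrown@2 h=7 -> first land @9; rethrown@9 h=7 -> second land @16

Answer: 9 16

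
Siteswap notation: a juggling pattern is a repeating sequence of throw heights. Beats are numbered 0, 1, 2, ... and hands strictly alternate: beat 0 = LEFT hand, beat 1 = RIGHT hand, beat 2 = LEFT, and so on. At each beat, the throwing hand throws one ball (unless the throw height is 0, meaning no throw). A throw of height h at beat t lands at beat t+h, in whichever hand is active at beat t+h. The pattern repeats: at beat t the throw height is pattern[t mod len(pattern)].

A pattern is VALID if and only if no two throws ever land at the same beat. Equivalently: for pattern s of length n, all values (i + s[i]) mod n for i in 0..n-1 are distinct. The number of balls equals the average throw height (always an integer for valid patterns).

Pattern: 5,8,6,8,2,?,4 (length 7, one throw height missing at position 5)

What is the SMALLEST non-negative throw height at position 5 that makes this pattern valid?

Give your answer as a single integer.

i=0: (0 + 5) mod 7 = 5
i=1: (1 + 8) mod 7 = 2
i=2: (2 + 6) mod 7 = 1
i=3: (3 + 8) mod 7 = 4
i=4: (4 + 2) mod 7 = 6
i=5: s[i]=? (unknown)
i=6: (6 + 4) mod 7 = 3
Known residues: [1, 2, 3, 4, 5, 6]; need a permutation of 0..6, so missing residue r = 0
Need (5 + s) mod 7 = 0; smallest s = (0 - 5) mod 7 = 2

Answer: 2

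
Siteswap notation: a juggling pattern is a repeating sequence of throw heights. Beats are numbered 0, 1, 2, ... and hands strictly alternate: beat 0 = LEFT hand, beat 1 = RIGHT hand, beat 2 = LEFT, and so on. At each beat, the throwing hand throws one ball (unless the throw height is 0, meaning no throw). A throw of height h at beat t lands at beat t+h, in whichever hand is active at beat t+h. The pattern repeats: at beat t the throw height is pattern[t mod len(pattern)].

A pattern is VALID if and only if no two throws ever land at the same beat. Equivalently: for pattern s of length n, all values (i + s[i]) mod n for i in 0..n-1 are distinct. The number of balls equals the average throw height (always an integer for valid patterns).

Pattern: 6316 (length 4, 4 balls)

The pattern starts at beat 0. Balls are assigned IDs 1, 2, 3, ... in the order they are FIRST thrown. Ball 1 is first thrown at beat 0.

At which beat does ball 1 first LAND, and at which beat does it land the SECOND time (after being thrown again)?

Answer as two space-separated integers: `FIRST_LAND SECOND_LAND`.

Beat 0 (L): throw ball1 h=6 -> lands@6:L; in-air after throw: [b1@6:L]
Beat 1 (R): throw ball2 h=3 -> lands@4:L; in-air after throw: [b2@4:L b1@6:L]
Beat 2 (L): throw ball3 h=1 -> lands@3:R; in-air after throw: [b3@3:R b2@4:L b1@6:L]
Beat 3 (R): throw ball3 h=6 -> lands@9:R; in-air after throw: [b2@4:L b1@6:L b3@9:R]
Beat 4 (L): throw ball2 h=6 -> lands@10:L; in-air after throw: [b1@6:L b3@9:R b2@10:L]
Beat 5 (R): throw ball4 h=3 -> lands@8:L; in-air after throw: [b1@6:L b4@8:L b3@9:R b2@10:L]
Beat 6 (L): throw ball1 h=1 -> lands@7:R; in-air after throw: [b1@7:R b4@8:L b3@9:R b2@10:L]
Beat 7 (R): throw ball1 h=6 -> lands@13:R; in-air after throw: [b4@8:L b3@9:R b2@10:L b1@13:R]
Ball 1: thrown@0 h=6 -> first land @6; rethrown@6 h=1 -> second land @7

Answer: 6 7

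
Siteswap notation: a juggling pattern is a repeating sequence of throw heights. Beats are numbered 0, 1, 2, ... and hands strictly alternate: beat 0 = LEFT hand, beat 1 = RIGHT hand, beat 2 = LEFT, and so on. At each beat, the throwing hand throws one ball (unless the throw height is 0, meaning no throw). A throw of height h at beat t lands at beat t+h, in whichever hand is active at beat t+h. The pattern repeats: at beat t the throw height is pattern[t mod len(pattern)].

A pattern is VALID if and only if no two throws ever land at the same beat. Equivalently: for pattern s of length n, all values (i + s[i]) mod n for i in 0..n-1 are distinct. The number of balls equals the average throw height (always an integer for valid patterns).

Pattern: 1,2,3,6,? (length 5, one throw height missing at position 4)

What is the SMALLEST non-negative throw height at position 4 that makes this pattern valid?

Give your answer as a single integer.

Answer: 3

Derivation:
i=0: (0 + 1) mod 5 = 1
i=1: (1 + 2) mod 5 = 3
i=2: (2 + 3) mod 5 = 0
i=3: (3 + 6) mod 5 = 4
i=4: s[i]=? (unknown)
Known residues: [0, 1, 3, 4]; need a permutation of 0..4, so missing residue r = 2
Need (4 + s) mod 5 = 2; smallest s = (2 - 4) mod 5 = 3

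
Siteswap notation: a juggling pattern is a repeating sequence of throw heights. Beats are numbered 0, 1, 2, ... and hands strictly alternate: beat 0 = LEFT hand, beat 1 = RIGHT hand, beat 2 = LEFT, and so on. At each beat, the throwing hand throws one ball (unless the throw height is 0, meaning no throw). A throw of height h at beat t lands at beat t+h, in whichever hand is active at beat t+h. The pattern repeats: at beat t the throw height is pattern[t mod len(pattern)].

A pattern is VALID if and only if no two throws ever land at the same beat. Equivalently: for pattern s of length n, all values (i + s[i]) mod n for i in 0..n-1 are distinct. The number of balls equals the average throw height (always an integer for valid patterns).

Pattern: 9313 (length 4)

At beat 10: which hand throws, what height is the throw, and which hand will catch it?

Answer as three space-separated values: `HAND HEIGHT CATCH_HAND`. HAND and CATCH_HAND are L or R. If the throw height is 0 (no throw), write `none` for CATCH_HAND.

Answer: L 1 R

Derivation:
Beat 10: 10 mod 2 = 0, so hand = L
Throw height = pattern[10 mod 4] = pattern[2] = 1
Lands at beat 10+1=11, 11 mod 2 = 1, so catch hand = R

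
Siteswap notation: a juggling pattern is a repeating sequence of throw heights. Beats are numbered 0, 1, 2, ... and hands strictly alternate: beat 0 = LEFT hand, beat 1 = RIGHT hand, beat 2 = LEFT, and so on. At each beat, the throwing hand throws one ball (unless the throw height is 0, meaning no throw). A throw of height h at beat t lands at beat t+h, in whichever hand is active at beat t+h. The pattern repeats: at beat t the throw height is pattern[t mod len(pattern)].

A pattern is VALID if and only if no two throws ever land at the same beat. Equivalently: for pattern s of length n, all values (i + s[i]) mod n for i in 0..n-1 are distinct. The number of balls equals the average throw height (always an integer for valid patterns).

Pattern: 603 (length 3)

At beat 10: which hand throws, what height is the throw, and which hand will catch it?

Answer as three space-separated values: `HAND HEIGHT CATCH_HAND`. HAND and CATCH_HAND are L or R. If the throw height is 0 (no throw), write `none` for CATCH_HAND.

Answer: L 0 none

Derivation:
Beat 10: 10 mod 2 = 0, so hand = L
Throw height = pattern[10 mod 3] = pattern[1] = 0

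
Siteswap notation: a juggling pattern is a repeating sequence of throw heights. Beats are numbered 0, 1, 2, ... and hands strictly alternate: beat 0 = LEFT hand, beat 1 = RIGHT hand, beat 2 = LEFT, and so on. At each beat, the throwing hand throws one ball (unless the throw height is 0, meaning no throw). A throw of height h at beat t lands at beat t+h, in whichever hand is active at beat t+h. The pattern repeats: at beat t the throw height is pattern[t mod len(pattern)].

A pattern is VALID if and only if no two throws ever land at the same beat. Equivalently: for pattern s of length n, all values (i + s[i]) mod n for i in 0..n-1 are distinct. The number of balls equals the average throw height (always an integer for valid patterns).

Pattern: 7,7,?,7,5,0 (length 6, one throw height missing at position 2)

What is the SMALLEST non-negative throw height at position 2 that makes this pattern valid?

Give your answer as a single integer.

i=0: (0 + 7) mod 6 = 1
i=1: (1 + 7) mod 6 = 2
i=2: s[i]=? (unknown)
i=3: (3 + 7) mod 6 = 4
i=4: (4 + 5) mod 6 = 3
i=5: (5 + 0) mod 6 = 5
Known residues: [1, 2, 3, 4, 5]; need a permutation of 0..5, so missing residue r = 0
Need (2 + s) mod 6 = 0; smallest s = (0 - 2) mod 6 = 4

Answer: 4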